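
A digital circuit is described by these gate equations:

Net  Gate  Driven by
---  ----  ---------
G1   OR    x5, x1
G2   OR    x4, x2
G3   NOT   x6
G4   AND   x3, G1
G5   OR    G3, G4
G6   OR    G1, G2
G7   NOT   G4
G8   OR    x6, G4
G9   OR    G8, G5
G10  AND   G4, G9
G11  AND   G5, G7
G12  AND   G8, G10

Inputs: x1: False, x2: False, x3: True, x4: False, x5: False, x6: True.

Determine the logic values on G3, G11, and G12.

G1 = x5 OR x1 = False OR False = False
G3 = NOT x6 = NOT True = False
G4 = x3 AND G1 = True AND False = False
G5 = G3 OR G4 = False OR False = False
G7 = NOT G4 = NOT False = True
G8 = x6 OR G4 = True OR False = True
G9 = G8 OR G5 = True OR False = True
G10 = G4 AND G9 = False AND True = False
G11 = G5 AND G7 = False AND True = False
G12 = G8 AND G10 = True AND False = False

G3 = False, G11 = False, G12 = False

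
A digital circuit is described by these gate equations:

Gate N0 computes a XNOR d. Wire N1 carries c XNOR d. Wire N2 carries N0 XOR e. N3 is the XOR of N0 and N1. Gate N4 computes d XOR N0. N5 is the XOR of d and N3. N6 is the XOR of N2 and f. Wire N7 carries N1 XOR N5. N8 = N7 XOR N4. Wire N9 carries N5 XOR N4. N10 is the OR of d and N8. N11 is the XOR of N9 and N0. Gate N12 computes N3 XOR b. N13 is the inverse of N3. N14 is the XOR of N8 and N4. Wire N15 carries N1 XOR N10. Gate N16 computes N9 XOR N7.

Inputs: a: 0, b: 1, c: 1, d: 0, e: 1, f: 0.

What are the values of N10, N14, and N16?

N0 = a XNOR d = 0 XNOR 0 = 1
N1 = c XNOR d = 1 XNOR 0 = 0
N3 = N0 XOR N1 = 1 XOR 0 = 1
N4 = d XOR N0 = 0 XOR 1 = 1
N5 = d XOR N3 = 0 XOR 1 = 1
N7 = N1 XOR N5 = 0 XOR 1 = 1
N8 = N7 XOR N4 = 1 XOR 1 = 0
N9 = N5 XOR N4 = 1 XOR 1 = 0
N10 = d OR N8 = 0 OR 0 = 0
N14 = N8 XOR N4 = 0 XOR 1 = 1
N16 = N9 XOR N7 = 0 XOR 1 = 1

N10 = 0, N14 = 1, N16 = 1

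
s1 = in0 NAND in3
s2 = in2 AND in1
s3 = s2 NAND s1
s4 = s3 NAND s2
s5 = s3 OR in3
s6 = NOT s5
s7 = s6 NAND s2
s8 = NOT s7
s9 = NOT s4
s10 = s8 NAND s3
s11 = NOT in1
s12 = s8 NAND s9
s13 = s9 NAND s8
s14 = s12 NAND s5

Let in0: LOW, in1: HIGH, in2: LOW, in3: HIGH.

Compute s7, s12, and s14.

s7 = HIGH, s12 = HIGH, s14 = LOW

s1 = in0 NAND in3 = LOW NAND HIGH = HIGH
s2 = in2 AND in1 = LOW AND HIGH = LOW
s3 = s2 NAND s1 = LOW NAND HIGH = HIGH
s4 = s3 NAND s2 = HIGH NAND LOW = HIGH
s5 = s3 OR in3 = HIGH OR HIGH = HIGH
s6 = NOT s5 = NOT HIGH = LOW
s7 = s6 NAND s2 = LOW NAND LOW = HIGH
s8 = NOT s7 = NOT HIGH = LOW
s9 = NOT s4 = NOT HIGH = LOW
s12 = s8 NAND s9 = LOW NAND LOW = HIGH
s14 = s12 NAND s5 = HIGH NAND HIGH = LOW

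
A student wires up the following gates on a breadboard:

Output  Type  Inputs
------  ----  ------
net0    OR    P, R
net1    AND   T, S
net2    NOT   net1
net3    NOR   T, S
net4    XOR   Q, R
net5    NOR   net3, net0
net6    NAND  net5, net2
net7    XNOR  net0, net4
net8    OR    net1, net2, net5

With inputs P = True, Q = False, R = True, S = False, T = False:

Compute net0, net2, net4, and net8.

net0 = P OR R = True OR True = True
net1 = T AND S = False AND False = False
net2 = NOT net1 = NOT False = True
net3 = T NOR S = False NOR False = True
net4 = Q XOR R = False XOR True = True
net5 = net3 NOR net0 = True NOR True = False
net8 = net1 OR net2 OR net5 = False OR True OR False = True

net0 = True  net2 = True  net4 = True  net8 = True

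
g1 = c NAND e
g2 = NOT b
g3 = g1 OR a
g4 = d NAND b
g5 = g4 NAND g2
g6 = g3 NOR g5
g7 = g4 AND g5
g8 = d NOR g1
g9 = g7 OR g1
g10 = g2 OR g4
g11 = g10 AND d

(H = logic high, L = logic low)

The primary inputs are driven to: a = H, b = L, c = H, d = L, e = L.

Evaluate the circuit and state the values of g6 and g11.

g6 = L, g11 = L

g1 = c NAND e = H NAND L = H
g2 = NOT b = NOT L = H
g3 = g1 OR a = H OR H = H
g4 = d NAND b = L NAND L = H
g5 = g4 NAND g2 = H NAND H = L
g6 = g3 NOR g5 = H NOR L = L
g10 = g2 OR g4 = H OR H = H
g11 = g10 AND d = H AND L = L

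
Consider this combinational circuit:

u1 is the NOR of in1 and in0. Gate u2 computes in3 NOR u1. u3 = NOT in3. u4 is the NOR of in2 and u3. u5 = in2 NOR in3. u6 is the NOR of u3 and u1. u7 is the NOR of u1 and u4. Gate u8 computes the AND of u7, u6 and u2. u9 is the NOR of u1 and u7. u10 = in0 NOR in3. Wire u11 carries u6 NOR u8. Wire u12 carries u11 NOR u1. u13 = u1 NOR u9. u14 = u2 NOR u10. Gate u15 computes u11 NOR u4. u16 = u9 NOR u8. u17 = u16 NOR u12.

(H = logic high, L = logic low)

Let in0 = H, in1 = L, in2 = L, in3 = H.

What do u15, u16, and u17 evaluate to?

u15 = L; u16 = L; u17 = L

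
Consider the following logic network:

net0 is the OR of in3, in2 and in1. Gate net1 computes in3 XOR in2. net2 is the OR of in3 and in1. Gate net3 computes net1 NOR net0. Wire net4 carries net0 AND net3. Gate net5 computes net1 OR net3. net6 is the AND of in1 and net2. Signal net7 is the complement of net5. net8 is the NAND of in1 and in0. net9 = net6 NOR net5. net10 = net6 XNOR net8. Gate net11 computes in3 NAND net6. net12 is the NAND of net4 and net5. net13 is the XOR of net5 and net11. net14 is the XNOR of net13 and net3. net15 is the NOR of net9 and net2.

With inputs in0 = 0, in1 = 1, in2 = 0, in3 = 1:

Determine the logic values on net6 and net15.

net0 = in3 OR in2 OR in1 = 1 OR 0 OR 1 = 1
net1 = in3 XOR in2 = 1 XOR 0 = 1
net2 = in3 OR in1 = 1 OR 1 = 1
net3 = net1 NOR net0 = 1 NOR 1 = 0
net5 = net1 OR net3 = 1 OR 0 = 1
net6 = in1 AND net2 = 1 AND 1 = 1
net9 = net6 NOR net5 = 1 NOR 1 = 0
net15 = net9 NOR net2 = 0 NOR 1 = 0

net6 = 1, net15 = 0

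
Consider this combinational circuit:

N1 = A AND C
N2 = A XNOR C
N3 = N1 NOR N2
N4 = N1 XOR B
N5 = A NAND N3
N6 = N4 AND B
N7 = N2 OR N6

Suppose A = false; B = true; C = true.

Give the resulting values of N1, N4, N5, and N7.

N1 = false; N4 = true; N5 = true; N7 = true

N1 = A AND C = false AND true = false
N2 = A XNOR C = false XNOR true = false
N3 = N1 NOR N2 = false NOR false = true
N4 = N1 XOR B = false XOR true = true
N5 = A NAND N3 = false NAND true = true
N6 = N4 AND B = true AND true = true
N7 = N2 OR N6 = false OR true = true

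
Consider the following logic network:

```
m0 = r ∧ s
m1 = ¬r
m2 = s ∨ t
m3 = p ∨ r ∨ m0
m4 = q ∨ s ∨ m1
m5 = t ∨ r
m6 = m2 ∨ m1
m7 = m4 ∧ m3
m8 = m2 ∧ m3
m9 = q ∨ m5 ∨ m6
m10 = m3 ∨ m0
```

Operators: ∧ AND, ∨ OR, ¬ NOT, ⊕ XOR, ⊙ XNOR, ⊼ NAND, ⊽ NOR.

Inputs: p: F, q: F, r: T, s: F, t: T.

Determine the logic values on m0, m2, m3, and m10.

m0 = F; m2 = T; m3 = T; m10 = T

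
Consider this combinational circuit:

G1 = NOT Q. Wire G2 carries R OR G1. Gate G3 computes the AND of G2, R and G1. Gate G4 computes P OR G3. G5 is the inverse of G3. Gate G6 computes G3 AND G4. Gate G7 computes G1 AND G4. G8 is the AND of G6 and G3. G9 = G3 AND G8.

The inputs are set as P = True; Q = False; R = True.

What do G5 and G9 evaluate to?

G5 = False, G9 = True

G1 = NOT Q = NOT False = True
G2 = R OR G1 = True OR True = True
G3 = G2 AND R AND G1 = True AND True AND True = True
G4 = P OR G3 = True OR True = True
G5 = NOT G3 = NOT True = False
G6 = G3 AND G4 = True AND True = True
G8 = G6 AND G3 = True AND True = True
G9 = G3 AND G8 = True AND True = True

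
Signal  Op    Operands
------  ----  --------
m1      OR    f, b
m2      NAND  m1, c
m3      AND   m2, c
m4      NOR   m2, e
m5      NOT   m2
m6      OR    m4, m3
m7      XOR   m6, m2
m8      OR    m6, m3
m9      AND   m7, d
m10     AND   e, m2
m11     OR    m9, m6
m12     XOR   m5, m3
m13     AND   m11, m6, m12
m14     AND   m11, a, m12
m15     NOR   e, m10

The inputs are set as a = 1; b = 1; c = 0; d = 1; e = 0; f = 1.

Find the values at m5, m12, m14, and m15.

m5 = 0, m12 = 0, m14 = 0, m15 = 1

m1 = f OR b = 1 OR 1 = 1
m2 = m1 NAND c = 1 NAND 0 = 1
m3 = m2 AND c = 1 AND 0 = 0
m4 = m2 NOR e = 1 NOR 0 = 0
m5 = NOT m2 = NOT 1 = 0
m6 = m4 OR m3 = 0 OR 0 = 0
m7 = m6 XOR m2 = 0 XOR 1 = 1
m9 = m7 AND d = 1 AND 1 = 1
m10 = e AND m2 = 0 AND 1 = 0
m11 = m9 OR m6 = 1 OR 0 = 1
m12 = m5 XOR m3 = 0 XOR 0 = 0
m14 = m11 AND a AND m12 = 1 AND 1 AND 0 = 0
m15 = e NOR m10 = 0 NOR 0 = 1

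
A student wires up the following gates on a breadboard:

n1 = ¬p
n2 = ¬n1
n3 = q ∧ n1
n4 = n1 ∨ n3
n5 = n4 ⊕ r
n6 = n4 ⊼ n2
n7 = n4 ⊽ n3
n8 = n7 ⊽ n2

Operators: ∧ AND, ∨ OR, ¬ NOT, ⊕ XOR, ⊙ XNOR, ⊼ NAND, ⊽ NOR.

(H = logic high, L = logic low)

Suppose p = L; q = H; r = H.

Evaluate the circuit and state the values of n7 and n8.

n1 = NOT p = NOT L = H
n2 = NOT n1 = NOT H = L
n3 = q AND n1 = H AND H = H
n4 = n1 OR n3 = H OR H = H
n7 = n4 NOR n3 = H NOR H = L
n8 = n7 NOR n2 = L NOR L = H

n7 = L; n8 = H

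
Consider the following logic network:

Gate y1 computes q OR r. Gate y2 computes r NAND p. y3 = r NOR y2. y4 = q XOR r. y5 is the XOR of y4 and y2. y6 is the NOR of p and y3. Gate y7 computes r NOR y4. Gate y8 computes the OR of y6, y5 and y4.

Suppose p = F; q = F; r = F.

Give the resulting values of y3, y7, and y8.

y2 = r NAND p = F NAND F = T
y3 = r NOR y2 = F NOR T = F
y4 = q XOR r = F XOR F = F
y5 = y4 XOR y2 = F XOR T = T
y6 = p NOR y3 = F NOR F = T
y7 = r NOR y4 = F NOR F = T
y8 = y6 OR y5 OR y4 = T OR T OR F = T

y3 = F, y7 = T, y8 = T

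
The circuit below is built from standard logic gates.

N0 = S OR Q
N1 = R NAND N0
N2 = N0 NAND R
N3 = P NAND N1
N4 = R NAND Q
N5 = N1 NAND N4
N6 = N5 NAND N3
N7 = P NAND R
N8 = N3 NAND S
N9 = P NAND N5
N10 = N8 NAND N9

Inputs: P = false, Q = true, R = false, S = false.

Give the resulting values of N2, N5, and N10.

N0 = S OR Q = false OR true = true
N1 = R NAND N0 = false NAND true = true
N2 = N0 NAND R = true NAND false = true
N3 = P NAND N1 = false NAND true = true
N4 = R NAND Q = false NAND true = true
N5 = N1 NAND N4 = true NAND true = false
N8 = N3 NAND S = true NAND false = true
N9 = P NAND N5 = false NAND false = true
N10 = N8 NAND N9 = true NAND true = false

N2 = true; N5 = false; N10 = false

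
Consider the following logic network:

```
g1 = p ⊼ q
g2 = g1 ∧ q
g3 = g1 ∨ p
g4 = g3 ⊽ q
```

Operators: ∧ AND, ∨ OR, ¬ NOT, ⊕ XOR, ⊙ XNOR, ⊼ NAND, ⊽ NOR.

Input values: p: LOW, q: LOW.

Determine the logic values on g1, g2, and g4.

g1 = HIGH; g2 = LOW; g4 = LOW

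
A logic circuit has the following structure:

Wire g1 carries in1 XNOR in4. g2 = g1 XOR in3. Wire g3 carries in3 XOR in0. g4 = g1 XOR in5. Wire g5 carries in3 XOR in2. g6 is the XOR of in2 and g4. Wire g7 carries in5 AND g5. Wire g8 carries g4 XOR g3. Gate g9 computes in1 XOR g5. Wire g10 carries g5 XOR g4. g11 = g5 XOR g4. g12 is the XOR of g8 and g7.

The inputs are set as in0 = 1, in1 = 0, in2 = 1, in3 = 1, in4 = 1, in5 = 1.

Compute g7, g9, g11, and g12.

g1 = in1 XNOR in4 = 0 XNOR 1 = 0
g3 = in3 XOR in0 = 1 XOR 1 = 0
g4 = g1 XOR in5 = 0 XOR 1 = 1
g5 = in3 XOR in2 = 1 XOR 1 = 0
g7 = in5 AND g5 = 1 AND 0 = 0
g8 = g4 XOR g3 = 1 XOR 0 = 1
g9 = in1 XOR g5 = 0 XOR 0 = 0
g11 = g5 XOR g4 = 0 XOR 1 = 1
g12 = g8 XOR g7 = 1 XOR 0 = 1

g7 = 0  g9 = 0  g11 = 1  g12 = 1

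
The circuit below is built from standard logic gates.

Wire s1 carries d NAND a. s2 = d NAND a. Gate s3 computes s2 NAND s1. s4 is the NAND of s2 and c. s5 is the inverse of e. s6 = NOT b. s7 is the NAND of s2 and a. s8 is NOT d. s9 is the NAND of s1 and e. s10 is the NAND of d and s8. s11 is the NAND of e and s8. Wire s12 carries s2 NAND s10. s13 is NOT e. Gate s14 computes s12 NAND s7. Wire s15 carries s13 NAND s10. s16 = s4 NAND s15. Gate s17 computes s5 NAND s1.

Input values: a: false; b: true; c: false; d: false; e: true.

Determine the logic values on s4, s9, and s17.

s1 = d NAND a = false NAND false = true
s2 = d NAND a = false NAND false = true
s4 = s2 NAND c = true NAND false = true
s5 = NOT e = NOT true = false
s9 = s1 NAND e = true NAND true = false
s17 = s5 NAND s1 = false NAND true = true

s4 = true; s9 = false; s17 = true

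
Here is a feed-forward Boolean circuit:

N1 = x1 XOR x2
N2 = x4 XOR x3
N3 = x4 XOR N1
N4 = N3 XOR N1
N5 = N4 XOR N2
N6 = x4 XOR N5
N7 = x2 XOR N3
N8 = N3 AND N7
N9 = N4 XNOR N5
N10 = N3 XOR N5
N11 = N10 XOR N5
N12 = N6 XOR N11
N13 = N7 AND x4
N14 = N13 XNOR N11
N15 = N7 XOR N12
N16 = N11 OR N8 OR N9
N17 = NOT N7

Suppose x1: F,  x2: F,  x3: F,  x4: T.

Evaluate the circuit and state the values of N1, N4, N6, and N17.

N1 = F, N4 = T, N6 = T, N17 = F

N1 = x1 XOR x2 = F XOR F = F
N2 = x4 XOR x3 = T XOR F = T
N3 = x4 XOR N1 = T XOR F = T
N4 = N3 XOR N1 = T XOR F = T
N5 = N4 XOR N2 = T XOR T = F
N6 = x4 XOR N5 = T XOR F = T
N7 = x2 XOR N3 = F XOR T = T
N17 = NOT N7 = NOT T = F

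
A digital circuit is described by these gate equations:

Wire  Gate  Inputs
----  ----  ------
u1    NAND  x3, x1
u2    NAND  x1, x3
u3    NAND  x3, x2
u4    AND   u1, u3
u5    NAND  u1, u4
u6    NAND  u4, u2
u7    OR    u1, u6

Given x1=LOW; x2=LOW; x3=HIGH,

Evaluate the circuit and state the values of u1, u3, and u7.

u1 = x3 NAND x1 = HIGH NAND LOW = HIGH
u2 = x1 NAND x3 = LOW NAND HIGH = HIGH
u3 = x3 NAND x2 = HIGH NAND LOW = HIGH
u4 = u1 AND u3 = HIGH AND HIGH = HIGH
u6 = u4 NAND u2 = HIGH NAND HIGH = LOW
u7 = u1 OR u6 = HIGH OR LOW = HIGH

u1 = HIGH; u3 = HIGH; u7 = HIGH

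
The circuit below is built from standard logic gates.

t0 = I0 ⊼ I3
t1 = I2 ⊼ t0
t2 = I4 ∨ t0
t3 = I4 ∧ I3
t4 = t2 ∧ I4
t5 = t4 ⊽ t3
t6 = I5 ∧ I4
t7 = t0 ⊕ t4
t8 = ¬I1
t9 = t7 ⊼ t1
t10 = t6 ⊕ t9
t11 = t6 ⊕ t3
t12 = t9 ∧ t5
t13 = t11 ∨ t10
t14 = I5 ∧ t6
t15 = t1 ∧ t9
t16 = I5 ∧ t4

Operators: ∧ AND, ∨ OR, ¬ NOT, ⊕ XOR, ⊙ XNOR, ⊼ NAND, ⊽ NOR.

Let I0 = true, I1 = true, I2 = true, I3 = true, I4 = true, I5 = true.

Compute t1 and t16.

t1 = true, t16 = true

t0 = I0 NAND I3 = true NAND true = false
t1 = I2 NAND t0 = true NAND false = true
t2 = I4 OR t0 = true OR false = true
t4 = t2 AND I4 = true AND true = true
t16 = I5 AND t4 = true AND true = true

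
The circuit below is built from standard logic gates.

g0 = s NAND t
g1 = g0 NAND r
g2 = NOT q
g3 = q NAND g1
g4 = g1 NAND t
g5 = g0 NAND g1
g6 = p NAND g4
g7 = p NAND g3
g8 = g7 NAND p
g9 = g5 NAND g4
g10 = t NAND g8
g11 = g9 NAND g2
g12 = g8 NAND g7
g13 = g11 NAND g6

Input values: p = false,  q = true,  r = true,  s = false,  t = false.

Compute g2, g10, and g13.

g2 = false; g10 = true; g13 = false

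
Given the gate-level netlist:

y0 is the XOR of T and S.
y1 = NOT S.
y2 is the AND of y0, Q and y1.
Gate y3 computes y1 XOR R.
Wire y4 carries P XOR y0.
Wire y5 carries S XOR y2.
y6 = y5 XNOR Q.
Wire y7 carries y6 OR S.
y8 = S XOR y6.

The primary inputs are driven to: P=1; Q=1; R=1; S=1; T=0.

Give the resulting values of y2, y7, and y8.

y2 = 0; y7 = 1; y8 = 0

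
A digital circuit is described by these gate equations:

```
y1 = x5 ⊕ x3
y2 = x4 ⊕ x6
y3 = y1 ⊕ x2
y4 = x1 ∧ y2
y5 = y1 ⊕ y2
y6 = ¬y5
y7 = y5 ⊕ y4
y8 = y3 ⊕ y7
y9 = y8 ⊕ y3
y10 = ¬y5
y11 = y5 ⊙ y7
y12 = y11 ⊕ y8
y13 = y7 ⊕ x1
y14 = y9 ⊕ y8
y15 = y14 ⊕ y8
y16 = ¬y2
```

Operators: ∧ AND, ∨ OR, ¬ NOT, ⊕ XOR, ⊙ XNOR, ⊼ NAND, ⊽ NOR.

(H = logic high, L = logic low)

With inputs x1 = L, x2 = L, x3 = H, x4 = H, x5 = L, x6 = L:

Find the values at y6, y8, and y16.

y6 = H, y8 = H, y16 = L

y1 = x5 XOR x3 = L XOR H = H
y2 = x4 XOR x6 = H XOR L = H
y3 = y1 XOR x2 = H XOR L = H
y4 = x1 AND y2 = L AND H = L
y5 = y1 XOR y2 = H XOR H = L
y6 = NOT y5 = NOT L = H
y7 = y5 XOR y4 = L XOR L = L
y8 = y3 XOR y7 = H XOR L = H
y16 = NOT y2 = NOT H = L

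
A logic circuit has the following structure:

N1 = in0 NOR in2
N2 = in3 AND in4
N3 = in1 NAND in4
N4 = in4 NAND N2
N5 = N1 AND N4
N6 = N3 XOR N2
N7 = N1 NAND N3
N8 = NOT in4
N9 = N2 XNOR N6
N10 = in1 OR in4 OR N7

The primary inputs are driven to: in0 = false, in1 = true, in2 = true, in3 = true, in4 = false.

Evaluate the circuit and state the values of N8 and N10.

N8 = true, N10 = true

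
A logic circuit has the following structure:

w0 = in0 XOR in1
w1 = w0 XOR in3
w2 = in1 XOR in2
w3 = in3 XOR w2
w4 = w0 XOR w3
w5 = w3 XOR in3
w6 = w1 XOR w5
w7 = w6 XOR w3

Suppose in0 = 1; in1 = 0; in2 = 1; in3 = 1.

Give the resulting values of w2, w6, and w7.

w0 = in0 XOR in1 = 1 XOR 0 = 1
w1 = w0 XOR in3 = 1 XOR 1 = 0
w2 = in1 XOR in2 = 0 XOR 1 = 1
w3 = in3 XOR w2 = 1 XOR 1 = 0
w5 = w3 XOR in3 = 0 XOR 1 = 1
w6 = w1 XOR w5 = 0 XOR 1 = 1
w7 = w6 XOR w3 = 1 XOR 0 = 1

w2 = 1  w6 = 1  w7 = 1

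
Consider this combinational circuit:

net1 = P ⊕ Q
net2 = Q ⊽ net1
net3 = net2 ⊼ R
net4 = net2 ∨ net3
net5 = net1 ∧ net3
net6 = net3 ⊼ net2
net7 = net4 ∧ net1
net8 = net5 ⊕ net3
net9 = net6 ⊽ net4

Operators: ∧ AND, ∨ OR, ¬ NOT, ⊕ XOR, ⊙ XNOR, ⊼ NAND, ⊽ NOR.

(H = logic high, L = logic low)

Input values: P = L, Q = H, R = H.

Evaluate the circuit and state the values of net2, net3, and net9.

net2 = L, net3 = H, net9 = L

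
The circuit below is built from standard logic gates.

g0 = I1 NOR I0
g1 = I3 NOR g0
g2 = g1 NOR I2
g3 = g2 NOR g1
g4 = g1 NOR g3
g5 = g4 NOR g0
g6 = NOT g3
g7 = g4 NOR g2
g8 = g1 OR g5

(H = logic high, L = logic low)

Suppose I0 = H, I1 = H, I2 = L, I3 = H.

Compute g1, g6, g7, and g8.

g1 = L; g6 = H; g7 = L; g8 = L

g0 = I1 NOR I0 = H NOR H = L
g1 = I3 NOR g0 = H NOR L = L
g2 = g1 NOR I2 = L NOR L = H
g3 = g2 NOR g1 = H NOR L = L
g4 = g1 NOR g3 = L NOR L = H
g5 = g4 NOR g0 = H NOR L = L
g6 = NOT g3 = NOT L = H
g7 = g4 NOR g2 = H NOR H = L
g8 = g1 OR g5 = L OR L = L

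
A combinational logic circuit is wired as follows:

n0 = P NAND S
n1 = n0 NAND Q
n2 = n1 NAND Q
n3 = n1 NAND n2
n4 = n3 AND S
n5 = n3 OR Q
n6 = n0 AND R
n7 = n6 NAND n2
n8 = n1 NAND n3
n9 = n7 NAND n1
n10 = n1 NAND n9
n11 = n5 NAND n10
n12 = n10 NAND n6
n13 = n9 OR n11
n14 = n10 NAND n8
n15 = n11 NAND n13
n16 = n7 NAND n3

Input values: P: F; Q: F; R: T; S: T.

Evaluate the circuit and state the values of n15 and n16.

n15 = F, n16 = T

n0 = P NAND S = F NAND T = T
n1 = n0 NAND Q = T NAND F = T
n2 = n1 NAND Q = T NAND F = T
n3 = n1 NAND n2 = T NAND T = F
n5 = n3 OR Q = F OR F = F
n6 = n0 AND R = T AND T = T
n7 = n6 NAND n2 = T NAND T = F
n9 = n7 NAND n1 = F NAND T = T
n10 = n1 NAND n9 = T NAND T = F
n11 = n5 NAND n10 = F NAND F = T
n13 = n9 OR n11 = T OR T = T
n15 = n11 NAND n13 = T NAND T = F
n16 = n7 NAND n3 = F NAND F = T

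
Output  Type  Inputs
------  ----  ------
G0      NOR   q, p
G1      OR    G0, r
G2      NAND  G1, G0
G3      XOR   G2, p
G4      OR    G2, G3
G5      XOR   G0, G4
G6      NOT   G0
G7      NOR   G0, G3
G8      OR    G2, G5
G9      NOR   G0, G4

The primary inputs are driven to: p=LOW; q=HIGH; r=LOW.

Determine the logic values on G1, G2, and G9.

G1 = LOW, G2 = HIGH, G9 = LOW

G0 = q NOR p = HIGH NOR LOW = LOW
G1 = G0 OR r = LOW OR LOW = LOW
G2 = G1 NAND G0 = LOW NAND LOW = HIGH
G3 = G2 XOR p = HIGH XOR LOW = HIGH
G4 = G2 OR G3 = HIGH OR HIGH = HIGH
G9 = G0 NOR G4 = LOW NOR HIGH = LOW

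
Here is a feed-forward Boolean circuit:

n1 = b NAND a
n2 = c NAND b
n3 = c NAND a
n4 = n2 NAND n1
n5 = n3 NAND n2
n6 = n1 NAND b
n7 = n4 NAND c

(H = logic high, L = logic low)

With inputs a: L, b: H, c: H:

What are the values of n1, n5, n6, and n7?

n1 = b NAND a = H NAND L = H
n2 = c NAND b = H NAND H = L
n3 = c NAND a = H NAND L = H
n4 = n2 NAND n1 = L NAND H = H
n5 = n3 NAND n2 = H NAND L = H
n6 = n1 NAND b = H NAND H = L
n7 = n4 NAND c = H NAND H = L

n1 = H; n5 = H; n6 = L; n7 = L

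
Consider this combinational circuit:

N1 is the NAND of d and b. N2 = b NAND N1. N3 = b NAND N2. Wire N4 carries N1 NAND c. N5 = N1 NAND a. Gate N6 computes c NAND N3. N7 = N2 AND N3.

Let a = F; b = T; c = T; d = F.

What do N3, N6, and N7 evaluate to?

N1 = d NAND b = F NAND T = T
N2 = b NAND N1 = T NAND T = F
N3 = b NAND N2 = T NAND F = T
N6 = c NAND N3 = T NAND T = F
N7 = N2 AND N3 = F AND T = F

N3 = T  N6 = F  N7 = F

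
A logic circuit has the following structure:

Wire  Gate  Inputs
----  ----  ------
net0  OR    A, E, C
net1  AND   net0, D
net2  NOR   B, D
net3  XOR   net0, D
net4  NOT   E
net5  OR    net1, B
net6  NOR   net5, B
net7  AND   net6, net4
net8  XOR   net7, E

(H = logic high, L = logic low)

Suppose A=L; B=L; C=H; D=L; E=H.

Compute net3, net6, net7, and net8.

net3 = H  net6 = H  net7 = L  net8 = H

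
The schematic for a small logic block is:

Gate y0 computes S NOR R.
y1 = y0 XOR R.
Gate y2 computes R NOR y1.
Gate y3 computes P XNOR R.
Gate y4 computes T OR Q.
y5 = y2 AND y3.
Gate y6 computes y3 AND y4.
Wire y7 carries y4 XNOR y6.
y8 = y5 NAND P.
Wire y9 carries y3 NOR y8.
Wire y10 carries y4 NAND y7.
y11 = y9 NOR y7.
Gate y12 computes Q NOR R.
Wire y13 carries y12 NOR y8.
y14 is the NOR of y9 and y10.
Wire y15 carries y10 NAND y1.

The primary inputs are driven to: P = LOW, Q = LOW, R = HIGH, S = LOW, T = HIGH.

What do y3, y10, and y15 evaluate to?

y3 = LOW, y10 = HIGH, y15 = LOW

y0 = S NOR R = LOW NOR HIGH = LOW
y1 = y0 XOR R = LOW XOR HIGH = HIGH
y3 = P XNOR R = LOW XNOR HIGH = LOW
y4 = T OR Q = HIGH OR LOW = HIGH
y6 = y3 AND y4 = LOW AND HIGH = LOW
y7 = y4 XNOR y6 = HIGH XNOR LOW = LOW
y10 = y4 NAND y7 = HIGH NAND LOW = HIGH
y15 = y10 NAND y1 = HIGH NAND HIGH = LOW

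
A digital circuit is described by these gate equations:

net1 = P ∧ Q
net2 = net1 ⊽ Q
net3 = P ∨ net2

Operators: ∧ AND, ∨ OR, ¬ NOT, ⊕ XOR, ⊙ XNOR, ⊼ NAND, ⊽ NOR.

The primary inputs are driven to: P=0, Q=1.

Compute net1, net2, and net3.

net1 = 0, net2 = 0, net3 = 0

net1 = P AND Q = 0 AND 1 = 0
net2 = net1 NOR Q = 0 NOR 1 = 0
net3 = P OR net2 = 0 OR 0 = 0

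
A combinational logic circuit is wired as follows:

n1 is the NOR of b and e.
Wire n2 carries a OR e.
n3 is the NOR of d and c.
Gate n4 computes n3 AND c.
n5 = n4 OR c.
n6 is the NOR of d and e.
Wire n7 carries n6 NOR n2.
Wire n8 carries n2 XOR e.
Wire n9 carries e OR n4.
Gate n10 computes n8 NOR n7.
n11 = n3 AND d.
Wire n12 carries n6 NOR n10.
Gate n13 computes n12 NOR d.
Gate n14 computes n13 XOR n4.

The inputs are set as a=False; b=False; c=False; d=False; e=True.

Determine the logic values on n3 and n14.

n3 = True  n14 = True

n2 = a OR e = False OR True = True
n3 = d NOR c = False NOR False = True
n4 = n3 AND c = True AND False = False
n6 = d NOR e = False NOR True = False
n7 = n6 NOR n2 = False NOR True = False
n8 = n2 XOR e = True XOR True = False
n10 = n8 NOR n7 = False NOR False = True
n12 = n6 NOR n10 = False NOR True = False
n13 = n12 NOR d = False NOR False = True
n14 = n13 XOR n4 = True XOR False = True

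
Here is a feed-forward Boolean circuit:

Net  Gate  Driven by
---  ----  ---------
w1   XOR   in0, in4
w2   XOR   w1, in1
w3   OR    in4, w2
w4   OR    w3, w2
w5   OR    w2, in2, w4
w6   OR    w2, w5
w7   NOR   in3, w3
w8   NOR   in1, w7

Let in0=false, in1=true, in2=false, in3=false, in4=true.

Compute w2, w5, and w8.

w2 = false, w5 = true, w8 = false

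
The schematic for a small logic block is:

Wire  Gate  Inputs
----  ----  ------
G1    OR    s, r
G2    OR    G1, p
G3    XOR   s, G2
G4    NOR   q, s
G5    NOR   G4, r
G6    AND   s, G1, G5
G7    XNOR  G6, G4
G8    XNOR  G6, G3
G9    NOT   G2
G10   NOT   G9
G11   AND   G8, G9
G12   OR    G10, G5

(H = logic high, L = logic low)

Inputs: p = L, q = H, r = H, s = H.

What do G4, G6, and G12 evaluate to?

G4 = L, G6 = L, G12 = H

G1 = s OR r = H OR H = H
G2 = G1 OR p = H OR L = H
G4 = q NOR s = H NOR H = L
G5 = G4 NOR r = L NOR H = L
G6 = s AND G1 AND G5 = H AND H AND L = L
G9 = NOT G2 = NOT H = L
G10 = NOT G9 = NOT L = H
G12 = G10 OR G5 = H OR L = H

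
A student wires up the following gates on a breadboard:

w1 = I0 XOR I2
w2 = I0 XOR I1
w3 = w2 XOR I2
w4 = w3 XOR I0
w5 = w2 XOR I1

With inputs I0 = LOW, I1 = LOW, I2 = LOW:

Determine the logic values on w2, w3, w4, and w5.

w2 = I0 XOR I1 = LOW XOR LOW = LOW
w3 = w2 XOR I2 = LOW XOR LOW = LOW
w4 = w3 XOR I0 = LOW XOR LOW = LOW
w5 = w2 XOR I1 = LOW XOR LOW = LOW

w2 = LOW, w3 = LOW, w4 = LOW, w5 = LOW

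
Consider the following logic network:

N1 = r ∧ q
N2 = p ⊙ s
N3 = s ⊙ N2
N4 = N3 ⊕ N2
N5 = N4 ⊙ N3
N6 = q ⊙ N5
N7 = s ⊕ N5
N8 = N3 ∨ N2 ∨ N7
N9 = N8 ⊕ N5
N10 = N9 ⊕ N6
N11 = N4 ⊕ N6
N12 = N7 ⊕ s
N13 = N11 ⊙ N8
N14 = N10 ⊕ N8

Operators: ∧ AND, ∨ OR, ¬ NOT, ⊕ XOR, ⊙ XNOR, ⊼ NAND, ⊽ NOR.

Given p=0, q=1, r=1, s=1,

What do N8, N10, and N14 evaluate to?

N8 = 0, N10 = 0, N14 = 0

N2 = p XNOR s = 0 XNOR 1 = 0
N3 = s XNOR N2 = 1 XNOR 0 = 0
N4 = N3 XOR N2 = 0 XOR 0 = 0
N5 = N4 XNOR N3 = 0 XNOR 0 = 1
N6 = q XNOR N5 = 1 XNOR 1 = 1
N7 = s XOR N5 = 1 XOR 1 = 0
N8 = N3 OR N2 OR N7 = 0 OR 0 OR 0 = 0
N9 = N8 XOR N5 = 0 XOR 1 = 1
N10 = N9 XOR N6 = 1 XOR 1 = 0
N14 = N10 XOR N8 = 0 XOR 0 = 0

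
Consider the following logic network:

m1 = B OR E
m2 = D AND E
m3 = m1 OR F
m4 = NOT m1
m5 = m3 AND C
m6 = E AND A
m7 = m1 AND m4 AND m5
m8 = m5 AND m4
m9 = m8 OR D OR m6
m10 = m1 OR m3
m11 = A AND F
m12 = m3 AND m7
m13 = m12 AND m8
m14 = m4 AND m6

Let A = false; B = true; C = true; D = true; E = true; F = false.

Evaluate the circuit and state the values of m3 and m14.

m1 = B OR E = true OR true = true
m3 = m1 OR F = true OR false = true
m4 = NOT m1 = NOT true = false
m6 = E AND A = true AND false = false
m14 = m4 AND m6 = false AND false = false

m3 = true; m14 = false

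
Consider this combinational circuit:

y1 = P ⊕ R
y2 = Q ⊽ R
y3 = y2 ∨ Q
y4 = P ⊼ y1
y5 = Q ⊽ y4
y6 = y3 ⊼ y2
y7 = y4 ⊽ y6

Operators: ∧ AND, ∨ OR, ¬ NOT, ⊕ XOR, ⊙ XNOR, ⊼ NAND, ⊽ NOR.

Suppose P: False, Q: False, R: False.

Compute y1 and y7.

y1 = False, y7 = False

y1 = P XOR R = False XOR False = False
y2 = Q NOR R = False NOR False = True
y3 = y2 OR Q = True OR False = True
y4 = P NAND y1 = False NAND False = True
y6 = y3 NAND y2 = True NAND True = False
y7 = y4 NOR y6 = True NOR False = False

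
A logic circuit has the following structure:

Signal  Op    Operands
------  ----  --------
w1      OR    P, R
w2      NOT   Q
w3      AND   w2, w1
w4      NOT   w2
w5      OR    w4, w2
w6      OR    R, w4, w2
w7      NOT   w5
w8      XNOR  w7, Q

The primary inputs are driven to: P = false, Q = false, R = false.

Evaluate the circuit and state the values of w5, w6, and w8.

w5 = true, w6 = true, w8 = true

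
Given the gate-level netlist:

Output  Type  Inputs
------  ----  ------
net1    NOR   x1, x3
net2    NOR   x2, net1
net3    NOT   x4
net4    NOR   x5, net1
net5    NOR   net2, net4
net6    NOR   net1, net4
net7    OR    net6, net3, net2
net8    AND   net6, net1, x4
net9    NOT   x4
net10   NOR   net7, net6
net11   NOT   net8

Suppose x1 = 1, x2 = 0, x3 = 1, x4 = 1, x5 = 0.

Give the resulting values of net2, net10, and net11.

net2 = 1, net10 = 0, net11 = 1

net1 = x1 NOR x3 = 1 NOR 1 = 0
net2 = x2 NOR net1 = 0 NOR 0 = 1
net3 = NOT x4 = NOT 1 = 0
net4 = x5 NOR net1 = 0 NOR 0 = 1
net6 = net1 NOR net4 = 0 NOR 1 = 0
net7 = net6 OR net3 OR net2 = 0 OR 0 OR 1 = 1
net8 = net6 AND net1 AND x4 = 0 AND 0 AND 1 = 0
net10 = net7 NOR net6 = 1 NOR 0 = 0
net11 = NOT net8 = NOT 0 = 1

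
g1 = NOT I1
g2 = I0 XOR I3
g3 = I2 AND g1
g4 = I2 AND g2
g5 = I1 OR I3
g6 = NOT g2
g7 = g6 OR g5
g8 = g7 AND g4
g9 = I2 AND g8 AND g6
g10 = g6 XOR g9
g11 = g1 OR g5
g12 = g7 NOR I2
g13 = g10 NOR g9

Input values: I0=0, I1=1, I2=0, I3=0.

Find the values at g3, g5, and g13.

g1 = NOT I1 = NOT 1 = 0
g2 = I0 XOR I3 = 0 XOR 0 = 0
g3 = I2 AND g1 = 0 AND 0 = 0
g4 = I2 AND g2 = 0 AND 0 = 0
g5 = I1 OR I3 = 1 OR 0 = 1
g6 = NOT g2 = NOT 0 = 1
g7 = g6 OR g5 = 1 OR 1 = 1
g8 = g7 AND g4 = 1 AND 0 = 0
g9 = I2 AND g8 AND g6 = 0 AND 0 AND 1 = 0
g10 = g6 XOR g9 = 1 XOR 0 = 1
g13 = g10 NOR g9 = 1 NOR 0 = 0

g3 = 0, g5 = 1, g13 = 0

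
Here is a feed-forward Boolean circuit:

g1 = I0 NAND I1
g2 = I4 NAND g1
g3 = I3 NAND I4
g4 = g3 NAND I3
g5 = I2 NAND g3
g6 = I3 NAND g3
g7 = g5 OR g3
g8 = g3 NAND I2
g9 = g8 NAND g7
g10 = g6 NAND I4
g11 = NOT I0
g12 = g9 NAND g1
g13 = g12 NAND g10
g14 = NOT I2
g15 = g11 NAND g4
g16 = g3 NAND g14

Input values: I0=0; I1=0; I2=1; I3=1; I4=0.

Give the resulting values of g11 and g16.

g3 = I3 NAND I4 = 1 NAND 0 = 1
g11 = NOT I0 = NOT 0 = 1
g14 = NOT I2 = NOT 1 = 0
g16 = g3 NAND g14 = 1 NAND 0 = 1

g11 = 1  g16 = 1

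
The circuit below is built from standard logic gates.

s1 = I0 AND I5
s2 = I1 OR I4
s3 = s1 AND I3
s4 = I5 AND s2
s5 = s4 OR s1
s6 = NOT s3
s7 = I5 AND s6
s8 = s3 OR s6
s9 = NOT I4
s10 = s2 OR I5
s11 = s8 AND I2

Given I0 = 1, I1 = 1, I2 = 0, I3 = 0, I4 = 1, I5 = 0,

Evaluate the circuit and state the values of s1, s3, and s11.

s1 = 0, s3 = 0, s11 = 0

s1 = I0 AND I5 = 1 AND 0 = 0
s3 = s1 AND I3 = 0 AND 0 = 0
s6 = NOT s3 = NOT 0 = 1
s8 = s3 OR s6 = 0 OR 1 = 1
s11 = s8 AND I2 = 1 AND 0 = 0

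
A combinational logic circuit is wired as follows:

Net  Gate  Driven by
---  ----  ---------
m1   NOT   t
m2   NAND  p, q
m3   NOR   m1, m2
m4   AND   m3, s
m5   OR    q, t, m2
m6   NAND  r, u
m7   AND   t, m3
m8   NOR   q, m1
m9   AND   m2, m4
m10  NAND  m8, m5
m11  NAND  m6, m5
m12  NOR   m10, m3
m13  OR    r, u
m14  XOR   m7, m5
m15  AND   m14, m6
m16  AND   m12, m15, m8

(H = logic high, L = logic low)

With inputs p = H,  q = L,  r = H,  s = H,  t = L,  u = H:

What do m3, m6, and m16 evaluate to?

m3 = L  m6 = L  m16 = L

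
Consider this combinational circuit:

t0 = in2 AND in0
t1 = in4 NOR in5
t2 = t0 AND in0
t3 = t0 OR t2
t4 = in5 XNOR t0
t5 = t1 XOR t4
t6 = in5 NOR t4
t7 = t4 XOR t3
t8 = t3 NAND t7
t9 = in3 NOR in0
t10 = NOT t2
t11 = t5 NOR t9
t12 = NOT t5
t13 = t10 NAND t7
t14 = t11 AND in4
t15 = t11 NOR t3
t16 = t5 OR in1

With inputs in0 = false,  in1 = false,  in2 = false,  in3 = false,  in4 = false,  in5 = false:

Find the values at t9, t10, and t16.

t0 = in2 AND in0 = false AND false = false
t1 = in4 NOR in5 = false NOR false = true
t2 = t0 AND in0 = false AND false = false
t4 = in5 XNOR t0 = false XNOR false = true
t5 = t1 XOR t4 = true XOR true = false
t9 = in3 NOR in0 = false NOR false = true
t10 = NOT t2 = NOT false = true
t16 = t5 OR in1 = false OR false = false

t9 = true  t10 = true  t16 = false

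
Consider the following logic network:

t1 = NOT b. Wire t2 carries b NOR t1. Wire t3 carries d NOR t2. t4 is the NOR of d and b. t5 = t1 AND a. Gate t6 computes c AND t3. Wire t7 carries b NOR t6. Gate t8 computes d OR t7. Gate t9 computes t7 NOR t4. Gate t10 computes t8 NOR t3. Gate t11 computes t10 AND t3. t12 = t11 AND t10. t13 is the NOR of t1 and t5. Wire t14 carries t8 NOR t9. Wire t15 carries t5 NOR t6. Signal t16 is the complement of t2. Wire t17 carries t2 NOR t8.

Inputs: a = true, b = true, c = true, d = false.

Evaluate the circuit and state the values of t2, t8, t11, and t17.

t1 = NOT b = NOT true = false
t2 = b NOR t1 = true NOR false = false
t3 = d NOR t2 = false NOR false = true
t6 = c AND t3 = true AND true = true
t7 = b NOR t6 = true NOR true = false
t8 = d OR t7 = false OR false = false
t10 = t8 NOR t3 = false NOR true = false
t11 = t10 AND t3 = false AND true = false
t17 = t2 NOR t8 = false NOR false = true

t2 = false, t8 = false, t11 = false, t17 = true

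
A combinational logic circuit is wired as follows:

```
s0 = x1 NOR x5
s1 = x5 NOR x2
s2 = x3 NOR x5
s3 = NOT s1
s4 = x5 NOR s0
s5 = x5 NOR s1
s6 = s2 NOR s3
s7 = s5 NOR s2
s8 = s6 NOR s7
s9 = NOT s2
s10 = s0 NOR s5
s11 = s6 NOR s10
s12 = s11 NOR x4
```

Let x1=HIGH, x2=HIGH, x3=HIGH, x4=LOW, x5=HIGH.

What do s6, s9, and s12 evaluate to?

s0 = x1 NOR x5 = HIGH NOR HIGH = LOW
s1 = x5 NOR x2 = HIGH NOR HIGH = LOW
s2 = x3 NOR x5 = HIGH NOR HIGH = LOW
s3 = NOT s1 = NOT LOW = HIGH
s5 = x5 NOR s1 = HIGH NOR LOW = LOW
s6 = s2 NOR s3 = LOW NOR HIGH = LOW
s9 = NOT s2 = NOT LOW = HIGH
s10 = s0 NOR s5 = LOW NOR LOW = HIGH
s11 = s6 NOR s10 = LOW NOR HIGH = LOW
s12 = s11 NOR x4 = LOW NOR LOW = HIGH

s6 = LOW  s9 = HIGH  s12 = HIGH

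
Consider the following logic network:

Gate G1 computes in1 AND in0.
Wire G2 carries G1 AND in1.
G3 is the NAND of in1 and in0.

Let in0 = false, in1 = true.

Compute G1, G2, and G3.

G1 = in1 AND in0 = true AND false = false
G2 = G1 AND in1 = false AND true = false
G3 = in1 NAND in0 = true NAND false = true

G1 = false; G2 = false; G3 = true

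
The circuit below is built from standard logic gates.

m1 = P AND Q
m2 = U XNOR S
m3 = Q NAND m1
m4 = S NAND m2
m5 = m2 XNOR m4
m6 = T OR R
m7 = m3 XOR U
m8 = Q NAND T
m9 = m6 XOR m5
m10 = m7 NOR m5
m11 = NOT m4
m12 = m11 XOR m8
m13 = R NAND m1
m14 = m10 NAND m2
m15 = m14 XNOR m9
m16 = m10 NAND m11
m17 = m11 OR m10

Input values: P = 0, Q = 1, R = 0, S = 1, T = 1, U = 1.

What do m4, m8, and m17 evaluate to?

m1 = P AND Q = 0 AND 1 = 0
m2 = U XNOR S = 1 XNOR 1 = 1
m3 = Q NAND m1 = 1 NAND 0 = 1
m4 = S NAND m2 = 1 NAND 1 = 0
m5 = m2 XNOR m4 = 1 XNOR 0 = 0
m7 = m3 XOR U = 1 XOR 1 = 0
m8 = Q NAND T = 1 NAND 1 = 0
m10 = m7 NOR m5 = 0 NOR 0 = 1
m11 = NOT m4 = NOT 0 = 1
m17 = m11 OR m10 = 1 OR 1 = 1

m4 = 0, m8 = 0, m17 = 1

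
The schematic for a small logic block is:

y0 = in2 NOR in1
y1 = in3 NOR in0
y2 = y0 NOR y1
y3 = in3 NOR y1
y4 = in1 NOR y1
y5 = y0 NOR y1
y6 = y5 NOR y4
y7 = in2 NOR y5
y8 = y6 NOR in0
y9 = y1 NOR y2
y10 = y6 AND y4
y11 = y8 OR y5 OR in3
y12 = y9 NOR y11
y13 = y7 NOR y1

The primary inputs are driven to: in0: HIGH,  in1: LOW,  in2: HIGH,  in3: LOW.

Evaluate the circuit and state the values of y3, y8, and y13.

y0 = in2 NOR in1 = HIGH NOR LOW = LOW
y1 = in3 NOR in0 = LOW NOR HIGH = LOW
y3 = in3 NOR y1 = LOW NOR LOW = HIGH
y4 = in1 NOR y1 = LOW NOR LOW = HIGH
y5 = y0 NOR y1 = LOW NOR LOW = HIGH
y6 = y5 NOR y4 = HIGH NOR HIGH = LOW
y7 = in2 NOR y5 = HIGH NOR HIGH = LOW
y8 = y6 NOR in0 = LOW NOR HIGH = LOW
y13 = y7 NOR y1 = LOW NOR LOW = HIGH

y3 = HIGH, y8 = LOW, y13 = HIGH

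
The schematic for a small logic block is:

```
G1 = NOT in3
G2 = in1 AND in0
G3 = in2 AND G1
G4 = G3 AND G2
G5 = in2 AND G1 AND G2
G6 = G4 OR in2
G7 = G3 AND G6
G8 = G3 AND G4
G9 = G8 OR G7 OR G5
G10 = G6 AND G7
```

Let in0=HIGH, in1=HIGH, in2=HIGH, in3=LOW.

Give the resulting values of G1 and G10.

G1 = HIGH  G10 = HIGH

G1 = NOT in3 = NOT LOW = HIGH
G2 = in1 AND in0 = HIGH AND HIGH = HIGH
G3 = in2 AND G1 = HIGH AND HIGH = HIGH
G4 = G3 AND G2 = HIGH AND HIGH = HIGH
G6 = G4 OR in2 = HIGH OR HIGH = HIGH
G7 = G3 AND G6 = HIGH AND HIGH = HIGH
G10 = G6 AND G7 = HIGH AND HIGH = HIGH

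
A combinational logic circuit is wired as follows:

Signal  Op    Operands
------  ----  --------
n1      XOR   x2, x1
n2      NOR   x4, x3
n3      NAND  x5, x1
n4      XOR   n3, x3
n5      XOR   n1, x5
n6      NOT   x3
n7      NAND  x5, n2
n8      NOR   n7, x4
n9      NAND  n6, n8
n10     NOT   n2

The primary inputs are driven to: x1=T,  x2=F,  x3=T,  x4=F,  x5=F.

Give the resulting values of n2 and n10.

n2 = x4 NOR x3 = F NOR T = F
n10 = NOT n2 = NOT F = T

n2 = F; n10 = T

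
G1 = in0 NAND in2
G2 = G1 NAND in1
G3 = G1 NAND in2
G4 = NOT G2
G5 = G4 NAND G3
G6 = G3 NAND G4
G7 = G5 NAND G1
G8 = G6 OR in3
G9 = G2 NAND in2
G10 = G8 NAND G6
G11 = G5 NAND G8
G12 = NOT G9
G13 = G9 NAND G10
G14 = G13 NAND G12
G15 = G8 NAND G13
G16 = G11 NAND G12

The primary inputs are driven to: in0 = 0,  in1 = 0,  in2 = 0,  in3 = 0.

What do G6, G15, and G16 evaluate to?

G6 = 1, G15 = 0, G16 = 1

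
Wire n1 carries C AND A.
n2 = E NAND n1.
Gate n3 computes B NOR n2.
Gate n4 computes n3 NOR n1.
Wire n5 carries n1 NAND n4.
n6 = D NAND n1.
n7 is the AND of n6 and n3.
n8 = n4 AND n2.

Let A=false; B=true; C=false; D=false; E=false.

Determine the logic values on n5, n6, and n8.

n5 = true  n6 = true  n8 = true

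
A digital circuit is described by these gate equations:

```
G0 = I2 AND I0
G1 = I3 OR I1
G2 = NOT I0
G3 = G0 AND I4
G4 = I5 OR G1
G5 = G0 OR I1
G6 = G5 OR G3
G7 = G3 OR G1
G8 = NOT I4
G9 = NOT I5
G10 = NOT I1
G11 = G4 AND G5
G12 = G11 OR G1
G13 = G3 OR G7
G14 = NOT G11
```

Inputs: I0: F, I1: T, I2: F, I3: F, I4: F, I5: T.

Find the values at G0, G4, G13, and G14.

G0 = I2 AND I0 = F AND F = F
G1 = I3 OR I1 = F OR T = T
G3 = G0 AND I4 = F AND F = F
G4 = I5 OR G1 = T OR T = T
G5 = G0 OR I1 = F OR T = T
G7 = G3 OR G1 = F OR T = T
G11 = G4 AND G5 = T AND T = T
G13 = G3 OR G7 = F OR T = T
G14 = NOT G11 = NOT T = F

G0 = F  G4 = T  G13 = T  G14 = F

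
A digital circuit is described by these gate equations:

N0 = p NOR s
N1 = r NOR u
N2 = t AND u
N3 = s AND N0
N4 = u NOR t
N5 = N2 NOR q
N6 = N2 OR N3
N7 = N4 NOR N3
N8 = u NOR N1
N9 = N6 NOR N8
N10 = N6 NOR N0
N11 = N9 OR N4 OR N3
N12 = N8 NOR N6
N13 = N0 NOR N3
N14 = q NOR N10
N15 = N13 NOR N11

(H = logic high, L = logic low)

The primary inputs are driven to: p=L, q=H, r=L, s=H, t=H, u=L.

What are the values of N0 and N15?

N0 = p NOR s = L NOR H = L
N1 = r NOR u = L NOR L = H
N2 = t AND u = H AND L = L
N3 = s AND N0 = H AND L = L
N4 = u NOR t = L NOR H = L
N6 = N2 OR N3 = L OR L = L
N8 = u NOR N1 = L NOR H = L
N9 = N6 NOR N8 = L NOR L = H
N11 = N9 OR N4 OR N3 = H OR L OR L = H
N13 = N0 NOR N3 = L NOR L = H
N15 = N13 NOR N11 = H NOR H = L

N0 = L, N15 = L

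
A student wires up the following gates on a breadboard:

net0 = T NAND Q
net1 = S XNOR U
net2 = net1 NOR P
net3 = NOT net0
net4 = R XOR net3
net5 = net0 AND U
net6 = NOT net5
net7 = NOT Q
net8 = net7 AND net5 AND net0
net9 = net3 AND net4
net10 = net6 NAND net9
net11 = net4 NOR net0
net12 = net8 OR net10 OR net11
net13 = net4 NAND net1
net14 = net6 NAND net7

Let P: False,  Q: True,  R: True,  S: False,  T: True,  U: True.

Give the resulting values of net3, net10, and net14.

net3 = True, net10 = True, net14 = True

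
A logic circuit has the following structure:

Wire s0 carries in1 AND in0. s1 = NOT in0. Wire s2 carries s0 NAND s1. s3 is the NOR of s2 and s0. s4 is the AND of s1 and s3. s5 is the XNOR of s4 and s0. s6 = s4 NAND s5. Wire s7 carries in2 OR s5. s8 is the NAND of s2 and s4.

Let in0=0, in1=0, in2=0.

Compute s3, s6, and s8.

s3 = 0, s6 = 1, s8 = 1

s0 = in1 AND in0 = 0 AND 0 = 0
s1 = NOT in0 = NOT 0 = 1
s2 = s0 NAND s1 = 0 NAND 1 = 1
s3 = s2 NOR s0 = 1 NOR 0 = 0
s4 = s1 AND s3 = 1 AND 0 = 0
s5 = s4 XNOR s0 = 0 XNOR 0 = 1
s6 = s4 NAND s5 = 0 NAND 1 = 1
s8 = s2 NAND s4 = 1 NAND 0 = 1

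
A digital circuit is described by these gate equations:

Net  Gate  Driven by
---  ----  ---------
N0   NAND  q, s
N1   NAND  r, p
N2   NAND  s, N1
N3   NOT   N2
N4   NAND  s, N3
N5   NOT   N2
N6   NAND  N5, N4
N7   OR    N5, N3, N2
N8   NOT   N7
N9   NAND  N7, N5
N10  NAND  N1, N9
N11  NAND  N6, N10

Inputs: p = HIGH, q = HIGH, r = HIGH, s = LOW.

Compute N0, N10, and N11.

N0 = HIGH; N10 = HIGH; N11 = LOW

N0 = q NAND s = HIGH NAND LOW = HIGH
N1 = r NAND p = HIGH NAND HIGH = LOW
N2 = s NAND N1 = LOW NAND LOW = HIGH
N3 = NOT N2 = NOT HIGH = LOW
N4 = s NAND N3 = LOW NAND LOW = HIGH
N5 = NOT N2 = NOT HIGH = LOW
N6 = N5 NAND N4 = LOW NAND HIGH = HIGH
N7 = N5 OR N3 OR N2 = LOW OR LOW OR HIGH = HIGH
N9 = N7 NAND N5 = HIGH NAND LOW = HIGH
N10 = N1 NAND N9 = LOW NAND HIGH = HIGH
N11 = N6 NAND N10 = HIGH NAND HIGH = LOW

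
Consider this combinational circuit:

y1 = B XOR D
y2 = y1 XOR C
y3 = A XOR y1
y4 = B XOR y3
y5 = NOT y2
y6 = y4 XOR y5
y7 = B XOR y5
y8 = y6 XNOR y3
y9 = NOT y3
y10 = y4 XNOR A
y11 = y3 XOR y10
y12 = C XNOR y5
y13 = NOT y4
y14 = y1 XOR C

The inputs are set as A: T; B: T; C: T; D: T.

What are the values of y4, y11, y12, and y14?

y4 = F  y11 = T  y12 = F  y14 = T

y1 = B XOR D = T XOR T = F
y2 = y1 XOR C = F XOR T = T
y3 = A XOR y1 = T XOR F = T
y4 = B XOR y3 = T XOR T = F
y5 = NOT y2 = NOT T = F
y10 = y4 XNOR A = F XNOR T = F
y11 = y3 XOR y10 = T XOR F = T
y12 = C XNOR y5 = T XNOR F = F
y14 = y1 XOR C = F XOR T = T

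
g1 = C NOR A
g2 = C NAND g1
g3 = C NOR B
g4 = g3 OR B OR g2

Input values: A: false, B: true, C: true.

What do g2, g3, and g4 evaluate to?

g1 = C NOR A = true NOR false = false
g2 = C NAND g1 = true NAND false = true
g3 = C NOR B = true NOR true = false
g4 = g3 OR B OR g2 = false OR true OR true = true

g2 = true, g3 = false, g4 = true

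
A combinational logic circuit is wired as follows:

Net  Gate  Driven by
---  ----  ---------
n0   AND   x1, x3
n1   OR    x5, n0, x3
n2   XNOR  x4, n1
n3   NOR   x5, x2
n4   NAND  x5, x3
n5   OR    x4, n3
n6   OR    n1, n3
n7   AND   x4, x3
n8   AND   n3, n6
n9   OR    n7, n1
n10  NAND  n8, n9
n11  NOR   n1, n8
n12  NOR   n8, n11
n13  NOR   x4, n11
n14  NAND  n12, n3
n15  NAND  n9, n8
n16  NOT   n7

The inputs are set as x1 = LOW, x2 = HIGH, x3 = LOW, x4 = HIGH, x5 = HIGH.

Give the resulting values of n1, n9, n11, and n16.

n0 = x1 AND x3 = LOW AND LOW = LOW
n1 = x5 OR n0 OR x3 = HIGH OR LOW OR LOW = HIGH
n3 = x5 NOR x2 = HIGH NOR HIGH = LOW
n6 = n1 OR n3 = HIGH OR LOW = HIGH
n7 = x4 AND x3 = HIGH AND LOW = LOW
n8 = n3 AND n6 = LOW AND HIGH = LOW
n9 = n7 OR n1 = LOW OR HIGH = HIGH
n11 = n1 NOR n8 = HIGH NOR LOW = LOW
n16 = NOT n7 = NOT LOW = HIGH

n1 = HIGH  n9 = HIGH  n11 = LOW  n16 = HIGH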